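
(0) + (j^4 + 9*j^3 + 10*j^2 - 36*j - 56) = j^4 + 9*j^3 + 10*j^2 - 36*j - 56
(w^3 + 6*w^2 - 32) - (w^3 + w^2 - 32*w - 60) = 5*w^2 + 32*w + 28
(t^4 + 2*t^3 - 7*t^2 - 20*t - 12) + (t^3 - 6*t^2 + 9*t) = t^4 + 3*t^3 - 13*t^2 - 11*t - 12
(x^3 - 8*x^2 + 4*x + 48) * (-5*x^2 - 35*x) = -5*x^5 + 5*x^4 + 260*x^3 - 380*x^2 - 1680*x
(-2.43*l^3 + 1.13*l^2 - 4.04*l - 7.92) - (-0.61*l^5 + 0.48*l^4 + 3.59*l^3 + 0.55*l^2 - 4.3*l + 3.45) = 0.61*l^5 - 0.48*l^4 - 6.02*l^3 + 0.58*l^2 + 0.26*l - 11.37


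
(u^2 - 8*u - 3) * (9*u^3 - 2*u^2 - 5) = 9*u^5 - 74*u^4 - 11*u^3 + u^2 + 40*u + 15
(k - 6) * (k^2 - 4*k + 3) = k^3 - 10*k^2 + 27*k - 18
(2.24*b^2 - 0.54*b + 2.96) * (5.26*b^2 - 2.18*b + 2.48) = 11.7824*b^4 - 7.7236*b^3 + 22.302*b^2 - 7.792*b + 7.3408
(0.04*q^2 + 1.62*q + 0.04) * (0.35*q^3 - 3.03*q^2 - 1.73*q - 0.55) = 0.014*q^5 + 0.4458*q^4 - 4.9638*q^3 - 2.9458*q^2 - 0.9602*q - 0.022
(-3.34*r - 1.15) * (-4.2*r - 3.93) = 14.028*r^2 + 17.9562*r + 4.5195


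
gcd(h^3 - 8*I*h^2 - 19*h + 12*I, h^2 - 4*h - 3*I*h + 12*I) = h - 3*I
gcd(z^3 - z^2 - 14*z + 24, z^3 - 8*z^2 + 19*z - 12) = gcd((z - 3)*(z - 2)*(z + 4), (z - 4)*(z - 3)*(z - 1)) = z - 3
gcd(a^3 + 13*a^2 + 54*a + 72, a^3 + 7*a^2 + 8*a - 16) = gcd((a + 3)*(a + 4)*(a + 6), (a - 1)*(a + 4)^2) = a + 4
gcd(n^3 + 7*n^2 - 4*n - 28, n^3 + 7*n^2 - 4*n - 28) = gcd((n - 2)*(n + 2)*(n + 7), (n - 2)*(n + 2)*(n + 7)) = n^3 + 7*n^2 - 4*n - 28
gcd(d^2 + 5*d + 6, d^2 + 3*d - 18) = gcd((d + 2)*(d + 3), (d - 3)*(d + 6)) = 1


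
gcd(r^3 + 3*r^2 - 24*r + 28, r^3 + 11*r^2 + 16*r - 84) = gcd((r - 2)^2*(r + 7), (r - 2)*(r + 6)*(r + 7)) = r^2 + 5*r - 14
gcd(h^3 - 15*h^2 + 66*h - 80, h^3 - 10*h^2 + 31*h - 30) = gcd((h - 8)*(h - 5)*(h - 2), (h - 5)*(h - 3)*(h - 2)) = h^2 - 7*h + 10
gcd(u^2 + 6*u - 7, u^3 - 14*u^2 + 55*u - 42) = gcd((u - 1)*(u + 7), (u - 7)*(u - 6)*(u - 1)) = u - 1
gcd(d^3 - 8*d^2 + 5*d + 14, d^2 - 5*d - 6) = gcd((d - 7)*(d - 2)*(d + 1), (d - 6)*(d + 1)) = d + 1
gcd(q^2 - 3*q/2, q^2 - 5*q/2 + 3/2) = q - 3/2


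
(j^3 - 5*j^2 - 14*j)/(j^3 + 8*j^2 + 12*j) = (j - 7)/(j + 6)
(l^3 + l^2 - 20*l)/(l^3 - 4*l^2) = (l + 5)/l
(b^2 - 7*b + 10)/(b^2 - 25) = (b - 2)/(b + 5)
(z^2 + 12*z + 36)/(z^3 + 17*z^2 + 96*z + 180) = 1/(z + 5)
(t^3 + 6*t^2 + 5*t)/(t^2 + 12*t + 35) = t*(t + 1)/(t + 7)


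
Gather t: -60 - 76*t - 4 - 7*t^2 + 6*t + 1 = -7*t^2 - 70*t - 63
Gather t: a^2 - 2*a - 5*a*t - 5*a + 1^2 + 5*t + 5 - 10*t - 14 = a^2 - 7*a + t*(-5*a - 5) - 8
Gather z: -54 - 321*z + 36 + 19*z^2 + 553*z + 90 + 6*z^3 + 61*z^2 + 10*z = 6*z^3 + 80*z^2 + 242*z + 72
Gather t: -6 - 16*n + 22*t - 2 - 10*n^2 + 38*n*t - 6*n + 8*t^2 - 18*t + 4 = -10*n^2 - 22*n + 8*t^2 + t*(38*n + 4) - 4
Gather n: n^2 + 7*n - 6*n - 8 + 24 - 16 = n^2 + n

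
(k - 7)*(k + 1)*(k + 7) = k^3 + k^2 - 49*k - 49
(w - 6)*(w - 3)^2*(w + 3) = w^4 - 9*w^3 + 9*w^2 + 81*w - 162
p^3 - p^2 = p^2*(p - 1)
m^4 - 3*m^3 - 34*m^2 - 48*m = m*(m - 8)*(m + 2)*(m + 3)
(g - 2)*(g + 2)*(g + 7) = g^3 + 7*g^2 - 4*g - 28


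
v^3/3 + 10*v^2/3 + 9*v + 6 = (v/3 + 1)*(v + 1)*(v + 6)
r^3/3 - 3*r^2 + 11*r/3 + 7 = (r/3 + 1/3)*(r - 7)*(r - 3)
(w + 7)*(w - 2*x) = w^2 - 2*w*x + 7*w - 14*x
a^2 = a^2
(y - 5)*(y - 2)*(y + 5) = y^3 - 2*y^2 - 25*y + 50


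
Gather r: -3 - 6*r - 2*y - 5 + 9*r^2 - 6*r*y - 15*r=9*r^2 + r*(-6*y - 21) - 2*y - 8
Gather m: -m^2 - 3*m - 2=-m^2 - 3*m - 2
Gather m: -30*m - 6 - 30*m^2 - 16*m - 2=-30*m^2 - 46*m - 8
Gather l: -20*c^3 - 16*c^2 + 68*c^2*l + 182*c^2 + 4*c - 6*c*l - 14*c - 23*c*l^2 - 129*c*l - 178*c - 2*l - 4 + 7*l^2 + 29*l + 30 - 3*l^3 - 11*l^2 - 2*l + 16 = -20*c^3 + 166*c^2 - 188*c - 3*l^3 + l^2*(-23*c - 4) + l*(68*c^2 - 135*c + 25) + 42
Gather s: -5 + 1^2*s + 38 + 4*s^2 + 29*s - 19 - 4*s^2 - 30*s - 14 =0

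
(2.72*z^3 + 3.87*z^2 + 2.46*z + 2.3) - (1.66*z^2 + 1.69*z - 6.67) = 2.72*z^3 + 2.21*z^2 + 0.77*z + 8.97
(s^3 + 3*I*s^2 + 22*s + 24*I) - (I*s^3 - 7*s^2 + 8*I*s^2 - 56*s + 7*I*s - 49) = s^3 - I*s^3 + 7*s^2 - 5*I*s^2 + 78*s - 7*I*s + 49 + 24*I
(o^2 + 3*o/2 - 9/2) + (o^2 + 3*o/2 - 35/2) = 2*o^2 + 3*o - 22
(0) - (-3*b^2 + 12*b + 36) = 3*b^2 - 12*b - 36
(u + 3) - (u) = 3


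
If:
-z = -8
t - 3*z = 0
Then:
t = 24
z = 8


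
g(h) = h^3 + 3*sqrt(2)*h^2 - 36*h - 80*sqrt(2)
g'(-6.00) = 21.09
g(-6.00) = 39.60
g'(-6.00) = 21.09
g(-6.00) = 39.60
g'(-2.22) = -40.05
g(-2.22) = -23.25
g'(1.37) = -18.74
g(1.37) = -151.92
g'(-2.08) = -40.67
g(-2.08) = -28.90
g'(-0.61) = -40.06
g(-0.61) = -89.83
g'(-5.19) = 0.77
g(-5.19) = 48.18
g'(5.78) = 113.27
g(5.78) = 13.62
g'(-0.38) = -38.79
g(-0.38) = -98.90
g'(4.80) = 73.85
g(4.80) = -77.59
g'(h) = 3*h^2 + 6*sqrt(2)*h - 36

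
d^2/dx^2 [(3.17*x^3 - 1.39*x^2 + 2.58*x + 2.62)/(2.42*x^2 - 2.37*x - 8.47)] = (2.8421709430404e-14*x^5 - 2.8421709430404e-14*x^4 + 179.839274*x^3 + 302.91987*x^2 + 1591.651182*x - 166.182094)/(14.172488*x^6 - 41.639004*x^5 - 108.03243*x^4 + 278.160975*x^3 + 378.113505*x^2 - 510.077799*x - 607.645423)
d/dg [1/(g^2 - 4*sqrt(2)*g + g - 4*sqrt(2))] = (-2*g - 1 + 4*sqrt(2))/(g^2 - 4*sqrt(2)*g + g - 4*sqrt(2))^2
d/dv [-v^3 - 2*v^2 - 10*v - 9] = -3*v^2 - 4*v - 10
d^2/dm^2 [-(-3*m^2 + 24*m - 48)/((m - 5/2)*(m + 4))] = 24*(-19*m^3 + 156*m^2 - 336*m + 352)/(8*m^6 + 36*m^5 - 186*m^4 - 693*m^3 + 1860*m^2 + 3600*m - 8000)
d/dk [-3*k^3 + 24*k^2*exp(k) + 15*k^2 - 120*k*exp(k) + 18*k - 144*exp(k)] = 24*k^2*exp(k) - 9*k^2 - 72*k*exp(k) + 30*k - 264*exp(k) + 18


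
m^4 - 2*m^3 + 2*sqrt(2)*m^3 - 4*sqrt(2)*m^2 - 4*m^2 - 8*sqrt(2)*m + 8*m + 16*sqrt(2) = (m - 2)^2*(m + 2)*(m + 2*sqrt(2))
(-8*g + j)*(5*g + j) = -40*g^2 - 3*g*j + j^2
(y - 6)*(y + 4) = y^2 - 2*y - 24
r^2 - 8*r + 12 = (r - 6)*(r - 2)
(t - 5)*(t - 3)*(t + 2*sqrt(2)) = t^3 - 8*t^2 + 2*sqrt(2)*t^2 - 16*sqrt(2)*t + 15*t + 30*sqrt(2)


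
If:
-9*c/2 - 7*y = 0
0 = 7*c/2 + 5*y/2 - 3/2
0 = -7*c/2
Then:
No Solution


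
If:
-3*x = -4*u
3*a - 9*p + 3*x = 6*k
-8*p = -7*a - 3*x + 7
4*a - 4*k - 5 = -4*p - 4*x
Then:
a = 55/43 - 23*x/43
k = 16*x/43 + 47/172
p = 21/86 - 4*x/43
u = 3*x/4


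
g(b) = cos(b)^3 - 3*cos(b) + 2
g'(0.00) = 0.00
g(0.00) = 0.00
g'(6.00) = -0.07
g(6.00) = 0.00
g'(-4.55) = 2.88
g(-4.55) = 2.48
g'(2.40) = 0.92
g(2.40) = 3.81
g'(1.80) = 2.77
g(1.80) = 2.67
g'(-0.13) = -0.01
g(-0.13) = 0.00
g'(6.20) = -0.00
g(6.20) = 0.00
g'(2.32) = 1.18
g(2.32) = 3.73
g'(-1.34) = -2.77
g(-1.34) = 1.33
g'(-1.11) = -2.16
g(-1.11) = 0.75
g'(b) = -3*sin(b)*cos(b)^2 + 3*sin(b)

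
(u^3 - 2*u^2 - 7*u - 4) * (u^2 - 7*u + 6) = u^5 - 9*u^4 + 13*u^3 + 33*u^2 - 14*u - 24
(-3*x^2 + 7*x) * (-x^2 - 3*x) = 3*x^4 + 2*x^3 - 21*x^2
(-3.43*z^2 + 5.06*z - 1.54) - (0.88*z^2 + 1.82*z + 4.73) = -4.31*z^2 + 3.24*z - 6.27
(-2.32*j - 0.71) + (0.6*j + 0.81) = 0.1 - 1.72*j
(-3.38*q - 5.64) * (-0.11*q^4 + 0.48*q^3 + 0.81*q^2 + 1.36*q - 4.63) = 0.3718*q^5 - 1.002*q^4 - 5.445*q^3 - 9.1652*q^2 + 7.979*q + 26.1132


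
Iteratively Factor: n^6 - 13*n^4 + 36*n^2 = (n)*(n^5 - 13*n^3 + 36*n) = n*(n - 3)*(n^4 + 3*n^3 - 4*n^2 - 12*n) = n*(n - 3)*(n + 3)*(n^3 - 4*n) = n*(n - 3)*(n + 2)*(n + 3)*(n^2 - 2*n) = n^2*(n - 3)*(n + 2)*(n + 3)*(n - 2)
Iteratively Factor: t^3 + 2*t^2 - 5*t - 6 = (t + 3)*(t^2 - t - 2) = (t - 2)*(t + 3)*(t + 1)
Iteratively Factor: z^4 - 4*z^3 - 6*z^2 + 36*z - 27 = (z - 3)*(z^3 - z^2 - 9*z + 9) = (z - 3)*(z + 3)*(z^2 - 4*z + 3) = (z - 3)^2*(z + 3)*(z - 1)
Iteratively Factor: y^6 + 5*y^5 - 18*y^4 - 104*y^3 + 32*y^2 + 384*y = (y + 3)*(y^5 + 2*y^4 - 24*y^3 - 32*y^2 + 128*y) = y*(y + 3)*(y^4 + 2*y^3 - 24*y^2 - 32*y + 128) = y*(y - 4)*(y + 3)*(y^3 + 6*y^2 - 32) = y*(y - 4)*(y + 3)*(y + 4)*(y^2 + 2*y - 8) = y*(y - 4)*(y + 3)*(y + 4)^2*(y - 2)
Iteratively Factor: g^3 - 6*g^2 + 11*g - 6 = (g - 2)*(g^2 - 4*g + 3) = (g - 2)*(g - 1)*(g - 3)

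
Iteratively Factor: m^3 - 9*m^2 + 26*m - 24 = (m - 2)*(m^2 - 7*m + 12) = (m - 4)*(m - 2)*(m - 3)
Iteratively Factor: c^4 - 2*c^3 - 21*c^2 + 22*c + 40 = (c - 5)*(c^3 + 3*c^2 - 6*c - 8) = (c - 5)*(c + 1)*(c^2 + 2*c - 8) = (c - 5)*(c - 2)*(c + 1)*(c + 4)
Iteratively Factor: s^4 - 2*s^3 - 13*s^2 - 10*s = (s + 2)*(s^3 - 4*s^2 - 5*s) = (s - 5)*(s + 2)*(s^2 + s) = s*(s - 5)*(s + 2)*(s + 1)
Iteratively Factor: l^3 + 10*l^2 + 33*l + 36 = (l + 3)*(l^2 + 7*l + 12) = (l + 3)*(l + 4)*(l + 3)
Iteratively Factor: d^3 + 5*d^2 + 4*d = (d + 1)*(d^2 + 4*d) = d*(d + 1)*(d + 4)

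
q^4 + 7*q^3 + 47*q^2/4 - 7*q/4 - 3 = (q - 1/2)*(q + 1/2)*(q + 3)*(q + 4)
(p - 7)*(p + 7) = p^2 - 49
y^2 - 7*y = y*(y - 7)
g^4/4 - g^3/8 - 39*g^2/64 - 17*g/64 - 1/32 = (g/4 + 1/4)*(g - 2)*(g + 1/4)^2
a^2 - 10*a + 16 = (a - 8)*(a - 2)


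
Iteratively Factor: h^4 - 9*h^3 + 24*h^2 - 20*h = (h - 2)*(h^3 - 7*h^2 + 10*h) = (h - 2)^2*(h^2 - 5*h) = (h - 5)*(h - 2)^2*(h)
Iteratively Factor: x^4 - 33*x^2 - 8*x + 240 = (x - 3)*(x^3 + 3*x^2 - 24*x - 80) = (x - 3)*(x + 4)*(x^2 - x - 20) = (x - 5)*(x - 3)*(x + 4)*(x + 4)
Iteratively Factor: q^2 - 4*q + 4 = (q - 2)*(q - 2)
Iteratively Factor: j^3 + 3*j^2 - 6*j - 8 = (j + 1)*(j^2 + 2*j - 8) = (j + 1)*(j + 4)*(j - 2)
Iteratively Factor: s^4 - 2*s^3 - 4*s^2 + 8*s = (s)*(s^3 - 2*s^2 - 4*s + 8) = s*(s - 2)*(s^2 - 4) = s*(s - 2)*(s + 2)*(s - 2)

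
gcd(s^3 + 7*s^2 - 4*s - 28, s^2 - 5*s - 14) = s + 2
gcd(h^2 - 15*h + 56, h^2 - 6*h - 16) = h - 8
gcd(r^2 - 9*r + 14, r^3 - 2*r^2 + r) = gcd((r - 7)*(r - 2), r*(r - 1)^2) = 1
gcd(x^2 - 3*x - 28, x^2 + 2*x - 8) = x + 4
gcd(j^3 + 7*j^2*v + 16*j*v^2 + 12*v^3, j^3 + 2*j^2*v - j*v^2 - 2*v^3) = j + 2*v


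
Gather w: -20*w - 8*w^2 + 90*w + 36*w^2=28*w^2 + 70*w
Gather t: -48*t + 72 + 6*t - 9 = 63 - 42*t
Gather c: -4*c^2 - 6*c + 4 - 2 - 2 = -4*c^2 - 6*c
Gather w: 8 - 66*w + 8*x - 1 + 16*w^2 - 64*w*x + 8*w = 16*w^2 + w*(-64*x - 58) + 8*x + 7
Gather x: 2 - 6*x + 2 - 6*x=4 - 12*x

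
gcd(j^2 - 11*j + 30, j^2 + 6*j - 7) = 1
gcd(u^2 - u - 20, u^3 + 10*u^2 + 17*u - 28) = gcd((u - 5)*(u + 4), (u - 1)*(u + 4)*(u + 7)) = u + 4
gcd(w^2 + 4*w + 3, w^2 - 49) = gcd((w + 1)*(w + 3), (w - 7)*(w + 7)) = 1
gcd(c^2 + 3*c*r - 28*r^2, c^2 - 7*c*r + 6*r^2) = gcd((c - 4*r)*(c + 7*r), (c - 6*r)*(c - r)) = 1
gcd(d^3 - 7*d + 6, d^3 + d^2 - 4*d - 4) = d - 2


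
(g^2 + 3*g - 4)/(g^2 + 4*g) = (g - 1)/g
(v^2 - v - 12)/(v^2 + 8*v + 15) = (v - 4)/(v + 5)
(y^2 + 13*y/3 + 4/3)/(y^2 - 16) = (y + 1/3)/(y - 4)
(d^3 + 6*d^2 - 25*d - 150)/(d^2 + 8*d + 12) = (d^2 - 25)/(d + 2)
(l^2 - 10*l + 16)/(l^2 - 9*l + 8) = (l - 2)/(l - 1)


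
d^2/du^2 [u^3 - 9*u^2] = 6*u - 18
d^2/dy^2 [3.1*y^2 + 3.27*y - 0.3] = 6.20000000000000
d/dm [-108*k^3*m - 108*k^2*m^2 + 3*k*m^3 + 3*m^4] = -108*k^3 - 216*k^2*m + 9*k*m^2 + 12*m^3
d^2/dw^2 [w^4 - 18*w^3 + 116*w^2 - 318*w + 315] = 12*w^2 - 108*w + 232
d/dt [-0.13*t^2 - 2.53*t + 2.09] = -0.26*t - 2.53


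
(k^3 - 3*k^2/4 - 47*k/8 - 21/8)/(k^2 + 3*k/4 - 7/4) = (2*k^2 - 5*k - 3)/(2*(k - 1))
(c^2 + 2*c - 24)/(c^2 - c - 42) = (c - 4)/(c - 7)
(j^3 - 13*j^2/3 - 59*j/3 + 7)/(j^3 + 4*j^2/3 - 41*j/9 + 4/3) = 3*(j - 7)/(3*j - 4)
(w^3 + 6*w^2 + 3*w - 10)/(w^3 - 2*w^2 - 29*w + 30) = (w + 2)/(w - 6)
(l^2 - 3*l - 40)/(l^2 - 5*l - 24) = (l + 5)/(l + 3)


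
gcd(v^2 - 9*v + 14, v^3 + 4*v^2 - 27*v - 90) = 1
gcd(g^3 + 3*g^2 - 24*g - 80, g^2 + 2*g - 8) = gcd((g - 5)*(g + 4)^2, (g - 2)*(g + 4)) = g + 4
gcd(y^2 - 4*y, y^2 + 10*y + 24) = 1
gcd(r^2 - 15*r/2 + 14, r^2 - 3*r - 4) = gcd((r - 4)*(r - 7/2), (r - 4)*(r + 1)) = r - 4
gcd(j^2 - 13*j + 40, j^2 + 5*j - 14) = 1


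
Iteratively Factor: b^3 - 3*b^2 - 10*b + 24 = (b - 4)*(b^2 + b - 6) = (b - 4)*(b - 2)*(b + 3)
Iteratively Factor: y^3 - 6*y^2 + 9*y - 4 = (y - 4)*(y^2 - 2*y + 1) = (y - 4)*(y - 1)*(y - 1)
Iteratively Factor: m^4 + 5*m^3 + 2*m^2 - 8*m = (m + 4)*(m^3 + m^2 - 2*m) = m*(m + 4)*(m^2 + m - 2) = m*(m + 2)*(m + 4)*(m - 1)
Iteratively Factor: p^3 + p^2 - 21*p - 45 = (p + 3)*(p^2 - 2*p - 15) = (p - 5)*(p + 3)*(p + 3)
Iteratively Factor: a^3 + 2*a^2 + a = (a + 1)*(a^2 + a) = (a + 1)^2*(a)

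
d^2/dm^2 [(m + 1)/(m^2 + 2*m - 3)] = 2*(3*(-m - 1)*(m^2 + 2*m - 3) + 4*(m + 1)^3)/(m^2 + 2*m - 3)^3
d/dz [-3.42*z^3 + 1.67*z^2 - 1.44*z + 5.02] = -10.26*z^2 + 3.34*z - 1.44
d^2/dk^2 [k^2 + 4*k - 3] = 2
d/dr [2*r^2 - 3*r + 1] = 4*r - 3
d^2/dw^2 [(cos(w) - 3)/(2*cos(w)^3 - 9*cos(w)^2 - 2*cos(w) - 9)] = (56*(1 - cos(2*w))^3*cos(w) + 414*(1 - cos(2*w))^3 + 3410*(1 - cos(2*w))^2*cos(w) - 2562*(1 - cos(2*w))^2 - 36*(cos(2*w) + 1)^2*cos(w) + 36*(cos(2*w) + 1)^2*cos(3*w) - 1146*cos(w) + 2349*cos(2*w) - 15*cos(3*w) - 63*cos(4*w) - 567*cos(5*w) + 63*cos(6*w) + 6003)/(cos(w) + 9*cos(2*w) - cos(3*w) + 27)^3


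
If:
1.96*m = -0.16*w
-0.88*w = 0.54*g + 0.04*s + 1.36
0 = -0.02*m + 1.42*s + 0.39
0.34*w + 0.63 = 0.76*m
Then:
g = 0.06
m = 0.13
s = -0.27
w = -1.57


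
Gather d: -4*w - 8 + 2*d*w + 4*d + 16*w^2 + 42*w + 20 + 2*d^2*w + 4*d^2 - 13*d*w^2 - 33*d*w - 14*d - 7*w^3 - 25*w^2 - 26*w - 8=d^2*(2*w + 4) + d*(-13*w^2 - 31*w - 10) - 7*w^3 - 9*w^2 + 12*w + 4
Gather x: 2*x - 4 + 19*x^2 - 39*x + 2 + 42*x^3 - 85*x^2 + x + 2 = 42*x^3 - 66*x^2 - 36*x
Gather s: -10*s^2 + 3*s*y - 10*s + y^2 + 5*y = -10*s^2 + s*(3*y - 10) + y^2 + 5*y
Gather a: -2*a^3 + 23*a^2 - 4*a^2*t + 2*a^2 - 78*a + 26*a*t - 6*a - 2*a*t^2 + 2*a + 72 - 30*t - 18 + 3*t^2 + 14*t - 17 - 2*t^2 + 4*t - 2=-2*a^3 + a^2*(25 - 4*t) + a*(-2*t^2 + 26*t - 82) + t^2 - 12*t + 35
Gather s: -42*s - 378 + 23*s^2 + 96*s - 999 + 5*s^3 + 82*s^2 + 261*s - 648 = 5*s^3 + 105*s^2 + 315*s - 2025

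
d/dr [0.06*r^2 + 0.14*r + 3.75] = 0.12*r + 0.14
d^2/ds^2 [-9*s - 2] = 0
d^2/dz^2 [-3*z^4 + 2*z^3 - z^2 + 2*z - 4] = -36*z^2 + 12*z - 2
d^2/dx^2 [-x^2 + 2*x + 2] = -2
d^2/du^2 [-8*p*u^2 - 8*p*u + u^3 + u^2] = -16*p + 6*u + 2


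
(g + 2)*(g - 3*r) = g^2 - 3*g*r + 2*g - 6*r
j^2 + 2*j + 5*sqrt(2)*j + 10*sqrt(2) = (j + 2)*(j + 5*sqrt(2))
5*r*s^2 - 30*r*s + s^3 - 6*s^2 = s*(5*r + s)*(s - 6)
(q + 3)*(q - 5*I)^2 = q^3 + 3*q^2 - 10*I*q^2 - 25*q - 30*I*q - 75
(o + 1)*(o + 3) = o^2 + 4*o + 3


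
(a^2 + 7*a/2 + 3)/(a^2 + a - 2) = (a + 3/2)/(a - 1)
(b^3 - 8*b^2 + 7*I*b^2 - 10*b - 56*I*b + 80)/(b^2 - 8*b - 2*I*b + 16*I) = (b^2 + 7*I*b - 10)/(b - 2*I)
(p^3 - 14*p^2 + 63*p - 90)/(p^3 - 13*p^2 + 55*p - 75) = (p - 6)/(p - 5)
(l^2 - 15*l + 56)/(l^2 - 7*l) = (l - 8)/l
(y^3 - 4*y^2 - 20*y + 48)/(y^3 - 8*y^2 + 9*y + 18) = (y^2 + 2*y - 8)/(y^2 - 2*y - 3)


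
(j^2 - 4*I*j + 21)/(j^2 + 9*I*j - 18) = (j - 7*I)/(j + 6*I)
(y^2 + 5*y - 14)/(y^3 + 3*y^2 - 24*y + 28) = 1/(y - 2)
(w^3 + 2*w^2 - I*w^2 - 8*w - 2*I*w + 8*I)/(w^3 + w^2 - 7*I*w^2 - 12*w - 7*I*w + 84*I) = (w^2 - w*(2 + I) + 2*I)/(w^2 - w*(3 + 7*I) + 21*I)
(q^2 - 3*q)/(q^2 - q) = (q - 3)/(q - 1)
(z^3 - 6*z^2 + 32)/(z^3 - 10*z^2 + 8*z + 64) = (z - 4)/(z - 8)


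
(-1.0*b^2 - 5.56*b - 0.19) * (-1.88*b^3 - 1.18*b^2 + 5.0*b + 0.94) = 1.88*b^5 + 11.6328*b^4 + 1.918*b^3 - 28.5158*b^2 - 6.1764*b - 0.1786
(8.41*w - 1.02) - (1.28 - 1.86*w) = 10.27*w - 2.3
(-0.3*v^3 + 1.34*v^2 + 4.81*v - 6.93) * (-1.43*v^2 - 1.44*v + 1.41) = 0.429*v^5 - 1.4842*v^4 - 9.2309*v^3 + 4.8729*v^2 + 16.7613*v - 9.7713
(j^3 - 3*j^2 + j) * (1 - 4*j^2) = -4*j^5 + 12*j^4 - 3*j^3 - 3*j^2 + j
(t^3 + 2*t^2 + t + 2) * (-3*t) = -3*t^4 - 6*t^3 - 3*t^2 - 6*t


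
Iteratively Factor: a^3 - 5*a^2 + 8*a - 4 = (a - 2)*(a^2 - 3*a + 2) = (a - 2)^2*(a - 1)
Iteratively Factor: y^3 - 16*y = (y - 4)*(y^2 + 4*y) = y*(y - 4)*(y + 4)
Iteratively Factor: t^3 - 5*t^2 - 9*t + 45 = (t - 3)*(t^2 - 2*t - 15) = (t - 3)*(t + 3)*(t - 5)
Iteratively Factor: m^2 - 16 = (m - 4)*(m + 4)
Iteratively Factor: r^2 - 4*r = (r)*(r - 4)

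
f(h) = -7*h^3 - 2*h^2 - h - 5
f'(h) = -21*h^2 - 4*h - 1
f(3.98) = -481.97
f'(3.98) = -349.57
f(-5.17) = 914.03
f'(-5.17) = -541.63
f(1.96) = -67.35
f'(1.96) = -89.51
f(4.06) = -510.49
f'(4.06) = -363.40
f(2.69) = -158.42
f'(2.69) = -163.72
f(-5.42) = 1056.21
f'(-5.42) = -596.22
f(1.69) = -46.19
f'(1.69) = -67.74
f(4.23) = -574.82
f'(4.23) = -393.67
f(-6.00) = 1441.00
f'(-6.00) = -733.00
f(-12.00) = 11815.00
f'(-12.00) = -2977.00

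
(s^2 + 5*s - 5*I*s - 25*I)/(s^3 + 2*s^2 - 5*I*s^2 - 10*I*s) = (s + 5)/(s*(s + 2))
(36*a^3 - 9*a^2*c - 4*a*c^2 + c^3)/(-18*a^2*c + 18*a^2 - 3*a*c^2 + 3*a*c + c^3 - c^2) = (-12*a^2 + 7*a*c - c^2)/(6*a*c - 6*a - c^2 + c)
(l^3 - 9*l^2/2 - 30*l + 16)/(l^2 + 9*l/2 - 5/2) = (l^2 - 4*l - 32)/(l + 5)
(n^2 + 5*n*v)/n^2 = (n + 5*v)/n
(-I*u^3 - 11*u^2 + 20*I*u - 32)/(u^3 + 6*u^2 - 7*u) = (-I*u^3 - 11*u^2 + 20*I*u - 32)/(u*(u^2 + 6*u - 7))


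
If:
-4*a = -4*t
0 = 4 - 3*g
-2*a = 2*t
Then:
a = 0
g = 4/3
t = 0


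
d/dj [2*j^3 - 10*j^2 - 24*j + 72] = 6*j^2 - 20*j - 24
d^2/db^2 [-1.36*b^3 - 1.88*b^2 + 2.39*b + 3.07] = -8.16*b - 3.76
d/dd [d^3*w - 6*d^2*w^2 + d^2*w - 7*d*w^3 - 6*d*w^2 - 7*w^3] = w*(3*d^2 - 12*d*w + 2*d - 7*w^2 - 6*w)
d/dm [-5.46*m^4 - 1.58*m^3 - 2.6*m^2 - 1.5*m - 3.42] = -21.84*m^3 - 4.74*m^2 - 5.2*m - 1.5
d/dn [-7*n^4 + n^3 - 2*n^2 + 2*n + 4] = -28*n^3 + 3*n^2 - 4*n + 2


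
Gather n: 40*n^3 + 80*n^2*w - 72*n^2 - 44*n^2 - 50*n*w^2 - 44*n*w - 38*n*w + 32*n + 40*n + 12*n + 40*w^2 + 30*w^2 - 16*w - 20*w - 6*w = 40*n^3 + n^2*(80*w - 116) + n*(-50*w^2 - 82*w + 84) + 70*w^2 - 42*w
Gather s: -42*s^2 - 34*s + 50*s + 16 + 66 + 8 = -42*s^2 + 16*s + 90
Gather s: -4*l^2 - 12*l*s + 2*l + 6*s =-4*l^2 + 2*l + s*(6 - 12*l)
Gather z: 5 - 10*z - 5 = -10*z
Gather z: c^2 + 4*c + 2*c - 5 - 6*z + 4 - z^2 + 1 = c^2 + 6*c - z^2 - 6*z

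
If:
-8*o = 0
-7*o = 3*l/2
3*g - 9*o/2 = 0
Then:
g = 0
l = 0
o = 0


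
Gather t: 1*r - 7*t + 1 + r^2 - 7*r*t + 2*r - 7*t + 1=r^2 + 3*r + t*(-7*r - 14) + 2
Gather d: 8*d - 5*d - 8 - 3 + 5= 3*d - 6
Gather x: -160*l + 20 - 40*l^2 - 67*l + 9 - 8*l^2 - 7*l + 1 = -48*l^2 - 234*l + 30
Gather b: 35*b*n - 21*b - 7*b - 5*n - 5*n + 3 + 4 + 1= b*(35*n - 28) - 10*n + 8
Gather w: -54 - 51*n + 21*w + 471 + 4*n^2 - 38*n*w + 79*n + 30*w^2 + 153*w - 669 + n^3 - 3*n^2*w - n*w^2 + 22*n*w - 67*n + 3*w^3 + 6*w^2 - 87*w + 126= n^3 + 4*n^2 - 39*n + 3*w^3 + w^2*(36 - n) + w*(-3*n^2 - 16*n + 87) - 126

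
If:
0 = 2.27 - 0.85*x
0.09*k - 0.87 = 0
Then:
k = 9.67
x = 2.67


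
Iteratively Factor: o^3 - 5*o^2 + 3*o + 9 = (o - 3)*(o^2 - 2*o - 3) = (o - 3)^2*(o + 1)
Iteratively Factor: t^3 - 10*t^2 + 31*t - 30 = (t - 2)*(t^2 - 8*t + 15) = (t - 5)*(t - 2)*(t - 3)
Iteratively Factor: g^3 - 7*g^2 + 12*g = (g)*(g^2 - 7*g + 12) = g*(g - 3)*(g - 4)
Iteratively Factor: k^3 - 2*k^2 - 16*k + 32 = (k - 4)*(k^2 + 2*k - 8) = (k - 4)*(k - 2)*(k + 4)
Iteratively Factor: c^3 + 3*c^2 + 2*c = (c + 1)*(c^2 + 2*c) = c*(c + 1)*(c + 2)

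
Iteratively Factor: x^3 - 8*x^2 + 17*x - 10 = (x - 2)*(x^2 - 6*x + 5) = (x - 5)*(x - 2)*(x - 1)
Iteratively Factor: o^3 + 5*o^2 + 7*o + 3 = (o + 1)*(o^2 + 4*o + 3) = (o + 1)*(o + 3)*(o + 1)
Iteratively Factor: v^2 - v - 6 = (v + 2)*(v - 3)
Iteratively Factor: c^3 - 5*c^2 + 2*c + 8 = (c - 2)*(c^2 - 3*c - 4) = (c - 4)*(c - 2)*(c + 1)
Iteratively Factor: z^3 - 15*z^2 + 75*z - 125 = (z - 5)*(z^2 - 10*z + 25) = (z - 5)^2*(z - 5)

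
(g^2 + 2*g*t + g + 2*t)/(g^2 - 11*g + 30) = (g^2 + 2*g*t + g + 2*t)/(g^2 - 11*g + 30)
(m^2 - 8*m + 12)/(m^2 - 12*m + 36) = (m - 2)/(m - 6)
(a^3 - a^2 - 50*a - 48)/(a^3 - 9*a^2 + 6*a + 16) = (a + 6)/(a - 2)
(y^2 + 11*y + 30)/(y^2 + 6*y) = (y + 5)/y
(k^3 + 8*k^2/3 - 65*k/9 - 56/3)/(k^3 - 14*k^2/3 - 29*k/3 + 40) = (k + 7/3)/(k - 5)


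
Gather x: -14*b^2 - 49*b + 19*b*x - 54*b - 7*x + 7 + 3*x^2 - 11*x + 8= -14*b^2 - 103*b + 3*x^2 + x*(19*b - 18) + 15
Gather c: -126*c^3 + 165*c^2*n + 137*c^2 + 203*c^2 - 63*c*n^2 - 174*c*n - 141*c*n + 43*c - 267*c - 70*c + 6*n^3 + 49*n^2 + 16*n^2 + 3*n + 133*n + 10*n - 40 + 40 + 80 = -126*c^3 + c^2*(165*n + 340) + c*(-63*n^2 - 315*n - 294) + 6*n^3 + 65*n^2 + 146*n + 80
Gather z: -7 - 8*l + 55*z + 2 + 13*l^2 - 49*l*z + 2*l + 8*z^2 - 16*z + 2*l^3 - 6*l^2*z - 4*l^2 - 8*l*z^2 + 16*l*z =2*l^3 + 9*l^2 - 6*l + z^2*(8 - 8*l) + z*(-6*l^2 - 33*l + 39) - 5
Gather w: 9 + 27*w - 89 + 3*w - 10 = 30*w - 90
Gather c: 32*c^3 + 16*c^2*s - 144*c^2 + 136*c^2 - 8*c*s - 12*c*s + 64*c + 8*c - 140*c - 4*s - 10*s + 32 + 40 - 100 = 32*c^3 + c^2*(16*s - 8) + c*(-20*s - 68) - 14*s - 28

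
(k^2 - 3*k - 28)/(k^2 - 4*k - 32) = (k - 7)/(k - 8)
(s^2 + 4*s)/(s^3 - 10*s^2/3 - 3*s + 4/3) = 3*s*(s + 4)/(3*s^3 - 10*s^2 - 9*s + 4)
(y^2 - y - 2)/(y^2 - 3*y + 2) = (y + 1)/(y - 1)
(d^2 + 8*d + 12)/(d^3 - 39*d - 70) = (d + 6)/(d^2 - 2*d - 35)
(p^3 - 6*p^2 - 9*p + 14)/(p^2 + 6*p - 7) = (p^2 - 5*p - 14)/(p + 7)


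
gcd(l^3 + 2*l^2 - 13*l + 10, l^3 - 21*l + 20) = l^2 + 4*l - 5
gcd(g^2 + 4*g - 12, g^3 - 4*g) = g - 2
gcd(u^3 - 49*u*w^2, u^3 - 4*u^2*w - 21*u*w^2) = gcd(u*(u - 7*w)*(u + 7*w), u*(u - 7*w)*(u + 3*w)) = u^2 - 7*u*w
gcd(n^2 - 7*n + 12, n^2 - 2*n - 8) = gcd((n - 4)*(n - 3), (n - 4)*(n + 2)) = n - 4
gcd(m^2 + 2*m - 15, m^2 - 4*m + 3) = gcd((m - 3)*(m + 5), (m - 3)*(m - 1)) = m - 3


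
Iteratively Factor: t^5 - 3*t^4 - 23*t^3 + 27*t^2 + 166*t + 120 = (t + 2)*(t^4 - 5*t^3 - 13*t^2 + 53*t + 60) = (t - 4)*(t + 2)*(t^3 - t^2 - 17*t - 15) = (t - 5)*(t - 4)*(t + 2)*(t^2 + 4*t + 3) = (t - 5)*(t - 4)*(t + 1)*(t + 2)*(t + 3)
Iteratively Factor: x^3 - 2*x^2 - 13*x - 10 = (x - 5)*(x^2 + 3*x + 2) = (x - 5)*(x + 2)*(x + 1)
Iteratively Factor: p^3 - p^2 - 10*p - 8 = (p - 4)*(p^2 + 3*p + 2) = (p - 4)*(p + 1)*(p + 2)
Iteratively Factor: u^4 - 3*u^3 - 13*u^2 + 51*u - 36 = (u - 1)*(u^3 - 2*u^2 - 15*u + 36) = (u - 3)*(u - 1)*(u^2 + u - 12) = (u - 3)*(u - 1)*(u + 4)*(u - 3)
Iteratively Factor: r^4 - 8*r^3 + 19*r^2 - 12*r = (r - 3)*(r^3 - 5*r^2 + 4*r) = (r - 3)*(r - 1)*(r^2 - 4*r) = (r - 4)*(r - 3)*(r - 1)*(r)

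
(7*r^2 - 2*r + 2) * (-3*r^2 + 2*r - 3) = -21*r^4 + 20*r^3 - 31*r^2 + 10*r - 6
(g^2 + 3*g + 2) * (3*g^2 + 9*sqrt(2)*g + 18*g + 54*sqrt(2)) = 3*g^4 + 9*sqrt(2)*g^3 + 27*g^3 + 60*g^2 + 81*sqrt(2)*g^2 + 36*g + 180*sqrt(2)*g + 108*sqrt(2)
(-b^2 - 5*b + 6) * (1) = -b^2 - 5*b + 6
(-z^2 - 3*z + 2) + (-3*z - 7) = -z^2 - 6*z - 5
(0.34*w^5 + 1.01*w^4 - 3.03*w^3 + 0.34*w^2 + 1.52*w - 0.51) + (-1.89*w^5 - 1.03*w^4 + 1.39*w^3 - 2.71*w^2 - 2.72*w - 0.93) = -1.55*w^5 - 0.02*w^4 - 1.64*w^3 - 2.37*w^2 - 1.2*w - 1.44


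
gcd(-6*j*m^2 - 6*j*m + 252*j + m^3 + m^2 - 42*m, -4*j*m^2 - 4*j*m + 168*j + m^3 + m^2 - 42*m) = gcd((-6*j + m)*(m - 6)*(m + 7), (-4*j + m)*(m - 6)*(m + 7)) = m^2 + m - 42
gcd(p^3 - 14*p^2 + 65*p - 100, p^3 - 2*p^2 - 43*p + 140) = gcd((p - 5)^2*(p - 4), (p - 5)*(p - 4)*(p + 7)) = p^2 - 9*p + 20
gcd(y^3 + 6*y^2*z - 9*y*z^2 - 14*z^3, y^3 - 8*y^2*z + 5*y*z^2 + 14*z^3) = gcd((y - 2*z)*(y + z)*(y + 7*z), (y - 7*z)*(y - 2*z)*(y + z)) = y^2 - y*z - 2*z^2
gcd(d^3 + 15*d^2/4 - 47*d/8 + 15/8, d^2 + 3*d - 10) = d + 5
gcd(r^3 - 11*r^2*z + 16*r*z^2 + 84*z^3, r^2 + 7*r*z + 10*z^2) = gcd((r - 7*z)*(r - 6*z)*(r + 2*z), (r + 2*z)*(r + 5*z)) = r + 2*z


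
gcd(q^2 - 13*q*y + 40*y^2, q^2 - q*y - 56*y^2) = -q + 8*y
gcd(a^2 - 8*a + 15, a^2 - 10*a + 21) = a - 3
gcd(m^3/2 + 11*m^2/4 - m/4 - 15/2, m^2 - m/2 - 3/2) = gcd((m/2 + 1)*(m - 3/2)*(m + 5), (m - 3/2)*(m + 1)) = m - 3/2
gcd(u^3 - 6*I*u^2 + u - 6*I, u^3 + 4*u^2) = 1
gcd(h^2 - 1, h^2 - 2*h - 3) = h + 1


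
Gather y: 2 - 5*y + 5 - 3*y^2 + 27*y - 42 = -3*y^2 + 22*y - 35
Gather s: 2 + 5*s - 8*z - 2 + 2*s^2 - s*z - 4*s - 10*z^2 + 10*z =2*s^2 + s*(1 - z) - 10*z^2 + 2*z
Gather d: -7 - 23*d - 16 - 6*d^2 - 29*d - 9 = -6*d^2 - 52*d - 32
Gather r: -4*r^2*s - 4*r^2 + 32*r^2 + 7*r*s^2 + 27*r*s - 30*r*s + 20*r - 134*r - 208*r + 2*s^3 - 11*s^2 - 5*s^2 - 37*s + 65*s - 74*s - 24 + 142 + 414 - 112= r^2*(28 - 4*s) + r*(7*s^2 - 3*s - 322) + 2*s^3 - 16*s^2 - 46*s + 420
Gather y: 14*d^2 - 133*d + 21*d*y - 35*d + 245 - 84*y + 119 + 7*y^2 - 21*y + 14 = 14*d^2 - 168*d + 7*y^2 + y*(21*d - 105) + 378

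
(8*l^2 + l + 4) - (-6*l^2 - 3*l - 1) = 14*l^2 + 4*l + 5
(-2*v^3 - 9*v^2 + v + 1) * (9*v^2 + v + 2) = -18*v^5 - 83*v^4 - 4*v^3 - 8*v^2 + 3*v + 2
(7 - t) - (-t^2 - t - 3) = t^2 + 10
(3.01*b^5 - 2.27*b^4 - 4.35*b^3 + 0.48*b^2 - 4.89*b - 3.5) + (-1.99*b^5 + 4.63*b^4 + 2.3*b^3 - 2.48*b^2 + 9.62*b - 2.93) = 1.02*b^5 + 2.36*b^4 - 2.05*b^3 - 2.0*b^2 + 4.73*b - 6.43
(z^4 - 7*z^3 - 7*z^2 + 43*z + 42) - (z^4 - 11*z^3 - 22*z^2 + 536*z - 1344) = 4*z^3 + 15*z^2 - 493*z + 1386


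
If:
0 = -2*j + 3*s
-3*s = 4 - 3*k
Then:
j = 3*s/2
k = s + 4/3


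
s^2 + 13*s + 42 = (s + 6)*(s + 7)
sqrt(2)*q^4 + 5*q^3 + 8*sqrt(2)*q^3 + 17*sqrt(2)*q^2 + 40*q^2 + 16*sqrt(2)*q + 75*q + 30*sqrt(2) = (q + 3)*(q + 5)*(q + 2*sqrt(2))*(sqrt(2)*q + 1)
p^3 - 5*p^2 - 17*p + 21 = (p - 7)*(p - 1)*(p + 3)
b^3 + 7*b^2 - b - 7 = (b - 1)*(b + 1)*(b + 7)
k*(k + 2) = k^2 + 2*k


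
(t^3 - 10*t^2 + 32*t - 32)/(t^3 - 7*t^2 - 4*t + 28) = (t^2 - 8*t + 16)/(t^2 - 5*t - 14)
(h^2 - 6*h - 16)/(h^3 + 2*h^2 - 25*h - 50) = (h - 8)/(h^2 - 25)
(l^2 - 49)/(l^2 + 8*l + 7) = (l - 7)/(l + 1)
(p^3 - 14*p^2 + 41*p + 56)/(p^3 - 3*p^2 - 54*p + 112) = (p^2 - 6*p - 7)/(p^2 + 5*p - 14)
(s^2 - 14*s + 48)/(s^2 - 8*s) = (s - 6)/s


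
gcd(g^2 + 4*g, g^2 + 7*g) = g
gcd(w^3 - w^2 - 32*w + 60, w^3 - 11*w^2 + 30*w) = w - 5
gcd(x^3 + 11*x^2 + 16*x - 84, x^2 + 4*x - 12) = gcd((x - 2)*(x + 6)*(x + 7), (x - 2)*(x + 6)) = x^2 + 4*x - 12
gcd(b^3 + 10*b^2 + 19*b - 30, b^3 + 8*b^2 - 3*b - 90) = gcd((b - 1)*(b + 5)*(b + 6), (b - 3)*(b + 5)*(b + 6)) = b^2 + 11*b + 30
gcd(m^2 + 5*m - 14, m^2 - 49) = m + 7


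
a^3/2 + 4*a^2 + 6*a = a*(a/2 + 1)*(a + 6)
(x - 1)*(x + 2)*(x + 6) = x^3 + 7*x^2 + 4*x - 12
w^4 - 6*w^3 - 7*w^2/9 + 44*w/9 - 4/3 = (w - 6)*(w - 2/3)*(w - 1/3)*(w + 1)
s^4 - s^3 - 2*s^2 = s^2*(s - 2)*(s + 1)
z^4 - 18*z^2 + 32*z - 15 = (z - 3)*(z - 1)^2*(z + 5)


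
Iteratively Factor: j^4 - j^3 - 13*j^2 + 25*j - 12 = (j + 4)*(j^3 - 5*j^2 + 7*j - 3) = (j - 1)*(j + 4)*(j^2 - 4*j + 3) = (j - 1)^2*(j + 4)*(j - 3)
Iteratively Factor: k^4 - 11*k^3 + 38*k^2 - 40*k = (k - 4)*(k^3 - 7*k^2 + 10*k) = (k - 4)*(k - 2)*(k^2 - 5*k) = (k - 5)*(k - 4)*(k - 2)*(k)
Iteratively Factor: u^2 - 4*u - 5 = (u + 1)*(u - 5)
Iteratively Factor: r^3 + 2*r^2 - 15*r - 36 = (r + 3)*(r^2 - r - 12) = (r - 4)*(r + 3)*(r + 3)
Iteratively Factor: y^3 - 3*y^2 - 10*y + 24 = (y - 2)*(y^2 - y - 12) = (y - 4)*(y - 2)*(y + 3)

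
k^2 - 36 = (k - 6)*(k + 6)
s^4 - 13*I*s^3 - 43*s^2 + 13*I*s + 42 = (s - 7*I)*(s - 6*I)*(-I*s - I)*(I*s - I)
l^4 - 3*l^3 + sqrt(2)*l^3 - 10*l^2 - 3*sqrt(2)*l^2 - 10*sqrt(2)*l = l*(l - 5)*(l + 2)*(l + sqrt(2))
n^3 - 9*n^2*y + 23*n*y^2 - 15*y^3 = (n - 5*y)*(n - 3*y)*(n - y)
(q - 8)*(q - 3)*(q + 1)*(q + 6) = q^4 - 4*q^3 - 47*q^2 + 102*q + 144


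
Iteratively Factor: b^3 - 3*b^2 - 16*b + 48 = (b + 4)*(b^2 - 7*b + 12) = (b - 3)*(b + 4)*(b - 4)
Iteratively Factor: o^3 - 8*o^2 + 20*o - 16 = (o - 4)*(o^2 - 4*o + 4) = (o - 4)*(o - 2)*(o - 2)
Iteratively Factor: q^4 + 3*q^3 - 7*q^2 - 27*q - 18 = (q - 3)*(q^3 + 6*q^2 + 11*q + 6) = (q - 3)*(q + 1)*(q^2 + 5*q + 6) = (q - 3)*(q + 1)*(q + 3)*(q + 2)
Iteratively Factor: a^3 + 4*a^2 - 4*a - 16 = (a + 2)*(a^2 + 2*a - 8) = (a - 2)*(a + 2)*(a + 4)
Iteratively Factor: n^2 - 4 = (n - 2)*(n + 2)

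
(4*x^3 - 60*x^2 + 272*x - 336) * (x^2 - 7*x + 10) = 4*x^5 - 88*x^4 + 732*x^3 - 2840*x^2 + 5072*x - 3360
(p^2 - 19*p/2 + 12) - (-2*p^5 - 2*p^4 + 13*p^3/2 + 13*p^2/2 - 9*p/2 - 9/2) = 2*p^5 + 2*p^4 - 13*p^3/2 - 11*p^2/2 - 5*p + 33/2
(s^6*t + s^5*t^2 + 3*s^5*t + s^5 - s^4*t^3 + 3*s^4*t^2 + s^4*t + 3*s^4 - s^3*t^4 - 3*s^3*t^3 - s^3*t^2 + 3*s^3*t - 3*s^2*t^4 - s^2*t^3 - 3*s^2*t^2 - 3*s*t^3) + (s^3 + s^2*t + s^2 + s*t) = s^6*t + s^5*t^2 + 3*s^5*t + s^5 - s^4*t^3 + 3*s^4*t^2 + s^4*t + 3*s^4 - s^3*t^4 - 3*s^3*t^3 - s^3*t^2 + 3*s^3*t + s^3 - 3*s^2*t^4 - s^2*t^3 - 3*s^2*t^2 + s^2*t + s^2 - 3*s*t^3 + s*t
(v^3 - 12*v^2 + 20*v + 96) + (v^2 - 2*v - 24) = v^3 - 11*v^2 + 18*v + 72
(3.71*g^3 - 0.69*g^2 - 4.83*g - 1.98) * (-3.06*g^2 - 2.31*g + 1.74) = -11.3526*g^5 - 6.4587*g^4 + 22.8291*g^3 + 16.0155*g^2 - 3.8304*g - 3.4452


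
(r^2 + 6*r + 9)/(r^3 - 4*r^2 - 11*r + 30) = (r + 3)/(r^2 - 7*r + 10)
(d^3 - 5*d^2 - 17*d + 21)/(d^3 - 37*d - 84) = (d - 1)/(d + 4)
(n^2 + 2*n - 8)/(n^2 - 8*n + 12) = (n + 4)/(n - 6)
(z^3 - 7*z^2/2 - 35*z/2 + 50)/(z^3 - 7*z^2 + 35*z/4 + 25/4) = 2*(z + 4)/(2*z + 1)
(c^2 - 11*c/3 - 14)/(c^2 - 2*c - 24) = (c + 7/3)/(c + 4)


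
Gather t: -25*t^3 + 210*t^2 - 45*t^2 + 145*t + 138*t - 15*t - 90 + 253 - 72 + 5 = -25*t^3 + 165*t^2 + 268*t + 96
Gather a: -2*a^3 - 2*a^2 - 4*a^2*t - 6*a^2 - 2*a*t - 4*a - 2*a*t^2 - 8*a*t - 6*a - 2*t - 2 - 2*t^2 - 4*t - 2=-2*a^3 + a^2*(-4*t - 8) + a*(-2*t^2 - 10*t - 10) - 2*t^2 - 6*t - 4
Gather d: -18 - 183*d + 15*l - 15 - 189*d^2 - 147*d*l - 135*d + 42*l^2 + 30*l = -189*d^2 + d*(-147*l - 318) + 42*l^2 + 45*l - 33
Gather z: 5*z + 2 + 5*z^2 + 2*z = 5*z^2 + 7*z + 2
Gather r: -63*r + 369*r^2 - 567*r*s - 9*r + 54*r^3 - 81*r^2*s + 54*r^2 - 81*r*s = 54*r^3 + r^2*(423 - 81*s) + r*(-648*s - 72)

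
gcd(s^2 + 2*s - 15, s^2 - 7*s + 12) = s - 3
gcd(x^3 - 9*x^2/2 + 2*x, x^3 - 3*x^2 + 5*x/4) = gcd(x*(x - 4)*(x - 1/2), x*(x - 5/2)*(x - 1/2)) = x^2 - x/2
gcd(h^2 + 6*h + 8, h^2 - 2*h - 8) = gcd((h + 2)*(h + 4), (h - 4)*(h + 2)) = h + 2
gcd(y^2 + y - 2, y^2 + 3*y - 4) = y - 1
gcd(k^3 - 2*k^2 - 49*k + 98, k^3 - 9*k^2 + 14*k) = k^2 - 9*k + 14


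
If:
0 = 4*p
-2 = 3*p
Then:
No Solution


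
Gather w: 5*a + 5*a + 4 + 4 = 10*a + 8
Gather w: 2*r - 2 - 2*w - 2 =2*r - 2*w - 4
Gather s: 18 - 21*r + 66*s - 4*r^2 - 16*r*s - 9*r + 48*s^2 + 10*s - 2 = -4*r^2 - 30*r + 48*s^2 + s*(76 - 16*r) + 16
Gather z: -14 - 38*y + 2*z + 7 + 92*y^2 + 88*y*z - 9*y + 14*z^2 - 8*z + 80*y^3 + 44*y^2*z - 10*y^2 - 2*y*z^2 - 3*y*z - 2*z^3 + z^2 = 80*y^3 + 82*y^2 - 47*y - 2*z^3 + z^2*(15 - 2*y) + z*(44*y^2 + 85*y - 6) - 7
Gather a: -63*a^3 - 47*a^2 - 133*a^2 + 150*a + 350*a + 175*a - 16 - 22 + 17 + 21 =-63*a^3 - 180*a^2 + 675*a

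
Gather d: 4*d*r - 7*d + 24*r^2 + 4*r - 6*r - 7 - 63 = d*(4*r - 7) + 24*r^2 - 2*r - 70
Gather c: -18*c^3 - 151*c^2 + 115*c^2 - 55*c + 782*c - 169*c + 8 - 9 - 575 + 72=-18*c^3 - 36*c^2 + 558*c - 504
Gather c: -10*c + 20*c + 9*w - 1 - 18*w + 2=10*c - 9*w + 1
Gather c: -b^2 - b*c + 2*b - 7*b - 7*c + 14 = -b^2 - 5*b + c*(-b - 7) + 14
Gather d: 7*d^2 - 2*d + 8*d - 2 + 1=7*d^2 + 6*d - 1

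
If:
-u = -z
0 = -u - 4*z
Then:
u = 0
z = 0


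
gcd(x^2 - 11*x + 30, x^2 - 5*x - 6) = x - 6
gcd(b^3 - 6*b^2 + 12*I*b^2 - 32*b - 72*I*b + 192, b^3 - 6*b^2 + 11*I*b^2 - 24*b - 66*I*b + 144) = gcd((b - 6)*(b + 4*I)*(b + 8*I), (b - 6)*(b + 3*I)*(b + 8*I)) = b^2 + b*(-6 + 8*I) - 48*I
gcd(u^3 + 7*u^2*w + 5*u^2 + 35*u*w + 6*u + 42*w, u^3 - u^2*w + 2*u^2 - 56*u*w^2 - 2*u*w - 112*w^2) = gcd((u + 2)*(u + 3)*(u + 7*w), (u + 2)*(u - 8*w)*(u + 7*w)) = u^2 + 7*u*w + 2*u + 14*w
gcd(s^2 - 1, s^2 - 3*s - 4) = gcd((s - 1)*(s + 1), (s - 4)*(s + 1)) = s + 1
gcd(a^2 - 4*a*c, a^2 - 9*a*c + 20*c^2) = a - 4*c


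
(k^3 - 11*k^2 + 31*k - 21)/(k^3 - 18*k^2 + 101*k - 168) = (k - 1)/(k - 8)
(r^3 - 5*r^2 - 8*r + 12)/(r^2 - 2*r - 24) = (r^2 + r - 2)/(r + 4)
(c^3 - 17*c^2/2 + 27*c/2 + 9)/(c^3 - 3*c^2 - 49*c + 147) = (c^2 - 11*c/2 - 3)/(c^2 - 49)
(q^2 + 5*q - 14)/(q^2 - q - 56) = (q - 2)/(q - 8)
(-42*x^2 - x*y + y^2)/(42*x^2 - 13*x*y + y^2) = (-6*x - y)/(6*x - y)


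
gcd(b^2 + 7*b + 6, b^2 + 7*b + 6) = b^2 + 7*b + 6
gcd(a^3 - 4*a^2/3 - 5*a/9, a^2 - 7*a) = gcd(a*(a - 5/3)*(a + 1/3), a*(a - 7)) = a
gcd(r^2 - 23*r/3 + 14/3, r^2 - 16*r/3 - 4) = 1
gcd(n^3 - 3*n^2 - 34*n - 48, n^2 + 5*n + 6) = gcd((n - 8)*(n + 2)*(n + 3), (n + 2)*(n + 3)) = n^2 + 5*n + 6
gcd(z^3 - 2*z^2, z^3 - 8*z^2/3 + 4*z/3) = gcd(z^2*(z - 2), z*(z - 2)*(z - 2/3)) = z^2 - 2*z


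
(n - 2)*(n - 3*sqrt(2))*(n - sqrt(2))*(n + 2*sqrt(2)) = n^4 - 2*sqrt(2)*n^3 - 2*n^3 - 10*n^2 + 4*sqrt(2)*n^2 + 12*sqrt(2)*n + 20*n - 24*sqrt(2)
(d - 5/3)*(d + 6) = d^2 + 13*d/3 - 10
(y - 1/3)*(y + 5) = y^2 + 14*y/3 - 5/3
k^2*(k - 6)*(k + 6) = k^4 - 36*k^2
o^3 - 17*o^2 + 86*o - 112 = (o - 8)*(o - 7)*(o - 2)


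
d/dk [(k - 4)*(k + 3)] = 2*k - 1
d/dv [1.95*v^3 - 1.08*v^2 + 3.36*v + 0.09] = 5.85*v^2 - 2.16*v + 3.36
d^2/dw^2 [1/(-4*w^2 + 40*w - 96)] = (w^2 - 10*w - 4*(w - 5)^2 + 24)/(2*(w^2 - 10*w + 24)^3)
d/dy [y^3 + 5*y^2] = y*(3*y + 10)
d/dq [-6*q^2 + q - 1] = 1 - 12*q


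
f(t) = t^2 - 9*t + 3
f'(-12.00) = -33.00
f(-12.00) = 255.00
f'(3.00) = -3.00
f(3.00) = -15.00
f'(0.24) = -8.52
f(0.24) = 0.90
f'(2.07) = -4.86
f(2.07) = -11.35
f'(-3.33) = -15.66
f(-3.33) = 44.06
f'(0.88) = -7.24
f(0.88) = -4.15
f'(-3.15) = -15.30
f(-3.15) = 41.27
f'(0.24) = -8.52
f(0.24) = 0.90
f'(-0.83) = -10.66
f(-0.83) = 11.16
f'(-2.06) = -13.12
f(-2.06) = 25.78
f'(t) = 2*t - 9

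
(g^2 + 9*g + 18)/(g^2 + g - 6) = (g + 6)/(g - 2)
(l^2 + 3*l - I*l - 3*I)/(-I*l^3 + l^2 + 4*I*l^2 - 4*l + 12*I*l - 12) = (I*l^2 + l*(1 + 3*I) + 3)/(l^3 + l^2*(-4 + I) - 4*l*(3 + I) - 12*I)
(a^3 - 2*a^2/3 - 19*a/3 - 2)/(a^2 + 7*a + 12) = (3*a^3 - 2*a^2 - 19*a - 6)/(3*(a^2 + 7*a + 12))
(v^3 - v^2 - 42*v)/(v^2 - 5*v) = (v^2 - v - 42)/(v - 5)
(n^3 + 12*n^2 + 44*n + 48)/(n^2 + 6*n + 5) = (n^3 + 12*n^2 + 44*n + 48)/(n^2 + 6*n + 5)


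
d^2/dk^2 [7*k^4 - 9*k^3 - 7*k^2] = 84*k^2 - 54*k - 14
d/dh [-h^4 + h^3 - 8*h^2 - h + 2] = -4*h^3 + 3*h^2 - 16*h - 1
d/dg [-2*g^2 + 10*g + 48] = 10 - 4*g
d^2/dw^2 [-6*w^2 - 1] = -12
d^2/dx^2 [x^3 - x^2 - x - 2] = 6*x - 2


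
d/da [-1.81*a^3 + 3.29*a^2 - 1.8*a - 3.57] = -5.43*a^2 + 6.58*a - 1.8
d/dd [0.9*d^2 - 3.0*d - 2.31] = 1.8*d - 3.0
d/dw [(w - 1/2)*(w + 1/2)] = 2*w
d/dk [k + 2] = 1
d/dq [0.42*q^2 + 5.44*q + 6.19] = 0.84*q + 5.44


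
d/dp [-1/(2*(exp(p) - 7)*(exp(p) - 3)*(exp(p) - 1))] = ((exp(p) - 7)*(exp(p) - 3) + (exp(p) - 7)*(exp(p) - 1) + (exp(p) - 3)*(exp(p) - 1))/(8*(exp(p) - 7)^2*(exp(p) - 3)^2*sinh(p/2)^2)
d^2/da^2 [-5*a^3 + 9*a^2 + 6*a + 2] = 18 - 30*a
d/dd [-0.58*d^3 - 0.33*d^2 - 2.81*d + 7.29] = -1.74*d^2 - 0.66*d - 2.81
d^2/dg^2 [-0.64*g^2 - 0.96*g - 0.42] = -1.28000000000000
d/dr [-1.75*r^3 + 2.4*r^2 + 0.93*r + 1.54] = -5.25*r^2 + 4.8*r + 0.93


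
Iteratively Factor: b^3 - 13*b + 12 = (b - 1)*(b^2 + b - 12) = (b - 1)*(b + 4)*(b - 3)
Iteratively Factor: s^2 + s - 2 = (s + 2)*(s - 1)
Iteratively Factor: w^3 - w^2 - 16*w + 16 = (w - 1)*(w^2 - 16) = (w - 1)*(w + 4)*(w - 4)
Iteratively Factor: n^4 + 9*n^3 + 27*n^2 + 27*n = (n + 3)*(n^3 + 6*n^2 + 9*n) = (n + 3)^2*(n^2 + 3*n) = n*(n + 3)^2*(n + 3)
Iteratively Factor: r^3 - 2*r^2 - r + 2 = (r - 2)*(r^2 - 1) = (r - 2)*(r - 1)*(r + 1)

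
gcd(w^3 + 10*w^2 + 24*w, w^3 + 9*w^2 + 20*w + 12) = w + 6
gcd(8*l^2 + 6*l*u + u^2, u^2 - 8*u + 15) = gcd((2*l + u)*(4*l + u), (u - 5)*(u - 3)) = 1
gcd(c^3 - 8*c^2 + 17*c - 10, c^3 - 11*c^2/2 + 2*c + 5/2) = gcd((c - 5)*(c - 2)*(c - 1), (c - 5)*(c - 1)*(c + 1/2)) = c^2 - 6*c + 5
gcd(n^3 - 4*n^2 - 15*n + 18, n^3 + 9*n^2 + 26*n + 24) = n + 3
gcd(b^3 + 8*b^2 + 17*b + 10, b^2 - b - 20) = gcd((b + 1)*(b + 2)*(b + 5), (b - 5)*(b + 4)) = 1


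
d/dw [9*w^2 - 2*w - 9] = 18*w - 2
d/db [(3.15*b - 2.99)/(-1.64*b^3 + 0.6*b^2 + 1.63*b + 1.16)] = (10.332*b^3 - 16.6008*b^2 + 3.588*b + 8.5277)/(2.6896*b^6 - 1.968*b^5 - 4.9864*b^4 - 1.8488*b^3 + 4.0489*b^2 + 3.7816*b + 1.3456)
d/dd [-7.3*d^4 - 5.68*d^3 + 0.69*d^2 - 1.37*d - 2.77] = -29.2*d^3 - 17.04*d^2 + 1.38*d - 1.37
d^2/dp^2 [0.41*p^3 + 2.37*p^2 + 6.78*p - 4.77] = 2.46*p + 4.74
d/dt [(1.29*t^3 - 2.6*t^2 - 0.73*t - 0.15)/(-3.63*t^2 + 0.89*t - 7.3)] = (-4.6827*t^4 + 2.2962*t^3 - 33.2149*t^2 + 36.871*t + 5.4625)/(13.1769*t^4 - 6.4614*t^3 + 53.7901*t^2 - 12.994*t + 53.29)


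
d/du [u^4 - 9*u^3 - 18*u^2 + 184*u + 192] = 4*u^3 - 27*u^2 - 36*u + 184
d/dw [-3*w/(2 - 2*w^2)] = 3*(-w^2 - 1)/(2*(w^4 - 2*w^2 + 1))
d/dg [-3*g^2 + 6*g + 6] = 6 - 6*g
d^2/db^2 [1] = 0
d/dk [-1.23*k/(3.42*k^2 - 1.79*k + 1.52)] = (4.2066*k^2 - 2.2017*k + 1.8696)*(-3.42*k^2 + k*(6.84*k - 1.79) + 1.79*k - 1.52)/(3.42*k^2 - 1.79*k + 1.52)^3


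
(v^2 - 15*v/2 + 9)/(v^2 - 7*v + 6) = (v - 3/2)/(v - 1)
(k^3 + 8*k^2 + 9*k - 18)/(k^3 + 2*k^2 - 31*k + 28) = (k^2 + 9*k + 18)/(k^2 + 3*k - 28)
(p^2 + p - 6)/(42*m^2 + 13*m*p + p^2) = (p^2 + p - 6)/(42*m^2 + 13*m*p + p^2)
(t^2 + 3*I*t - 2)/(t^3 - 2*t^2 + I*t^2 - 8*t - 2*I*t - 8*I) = (t + 2*I)/(t^2 - 2*t - 8)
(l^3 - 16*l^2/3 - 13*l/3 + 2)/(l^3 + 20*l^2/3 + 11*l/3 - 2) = (l - 6)/(l + 6)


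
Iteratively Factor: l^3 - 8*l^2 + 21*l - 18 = (l - 3)*(l^2 - 5*l + 6) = (l - 3)^2*(l - 2)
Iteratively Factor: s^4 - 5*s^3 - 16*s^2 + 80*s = (s - 4)*(s^3 - s^2 - 20*s) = (s - 4)*(s + 4)*(s^2 - 5*s) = (s - 5)*(s - 4)*(s + 4)*(s)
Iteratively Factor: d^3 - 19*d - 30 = (d + 3)*(d^2 - 3*d - 10) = (d - 5)*(d + 3)*(d + 2)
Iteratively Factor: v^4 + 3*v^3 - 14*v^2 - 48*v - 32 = (v - 4)*(v^3 + 7*v^2 + 14*v + 8) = (v - 4)*(v + 4)*(v^2 + 3*v + 2) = (v - 4)*(v + 2)*(v + 4)*(v + 1)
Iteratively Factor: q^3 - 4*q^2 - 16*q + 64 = (q - 4)*(q^2 - 16) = (q - 4)^2*(q + 4)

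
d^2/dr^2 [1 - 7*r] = 0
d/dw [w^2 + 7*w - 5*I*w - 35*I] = 2*w + 7 - 5*I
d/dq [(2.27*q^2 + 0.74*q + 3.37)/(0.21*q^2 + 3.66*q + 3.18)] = (8.1528*q^2 + 13.0218*q - 9.981)/(0.0441*q^4 + 1.5372*q^3 + 14.7312*q^2 + 23.2776*q + 10.1124)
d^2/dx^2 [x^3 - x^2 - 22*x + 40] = 6*x - 2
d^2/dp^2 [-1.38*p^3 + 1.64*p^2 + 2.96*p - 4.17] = 3.28 - 8.28*p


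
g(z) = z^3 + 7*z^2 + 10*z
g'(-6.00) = 34.00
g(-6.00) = -24.00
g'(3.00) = 79.00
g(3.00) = 120.00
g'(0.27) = 14.00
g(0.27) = 3.23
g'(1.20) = 31.12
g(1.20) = 23.81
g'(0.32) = 14.79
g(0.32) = 3.95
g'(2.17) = 54.51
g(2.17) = 64.88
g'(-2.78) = -5.73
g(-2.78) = 4.81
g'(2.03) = 50.78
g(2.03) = 57.51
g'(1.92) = 47.94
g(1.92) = 52.08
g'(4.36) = 128.07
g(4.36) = 259.55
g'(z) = 3*z^2 + 14*z + 10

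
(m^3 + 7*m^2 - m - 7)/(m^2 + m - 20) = (m^3 + 7*m^2 - m - 7)/(m^2 + m - 20)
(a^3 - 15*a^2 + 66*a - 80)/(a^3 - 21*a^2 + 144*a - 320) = (a - 2)/(a - 8)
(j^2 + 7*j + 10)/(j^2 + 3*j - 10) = (j + 2)/(j - 2)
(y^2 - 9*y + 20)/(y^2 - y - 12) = (y - 5)/(y + 3)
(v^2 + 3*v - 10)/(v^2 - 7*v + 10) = (v + 5)/(v - 5)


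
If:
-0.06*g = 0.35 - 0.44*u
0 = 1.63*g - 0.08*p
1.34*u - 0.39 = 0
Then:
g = -3.70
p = -75.37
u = 0.29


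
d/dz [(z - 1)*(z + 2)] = 2*z + 1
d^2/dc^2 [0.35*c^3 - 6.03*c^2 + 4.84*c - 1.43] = 2.1*c - 12.06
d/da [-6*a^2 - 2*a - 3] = -12*a - 2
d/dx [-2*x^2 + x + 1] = 1 - 4*x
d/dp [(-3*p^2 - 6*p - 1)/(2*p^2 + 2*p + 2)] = (3*p^2 - 4*p - 5)/(2*(p^4 + 2*p^3 + 3*p^2 + 2*p + 1))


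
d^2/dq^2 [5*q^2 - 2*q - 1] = 10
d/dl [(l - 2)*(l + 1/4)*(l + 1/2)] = 3*l^2 - 5*l/2 - 11/8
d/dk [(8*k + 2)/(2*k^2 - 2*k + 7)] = 4*(-4*k^2 - 2*k + 15)/(4*k^4 - 8*k^3 + 32*k^2 - 28*k + 49)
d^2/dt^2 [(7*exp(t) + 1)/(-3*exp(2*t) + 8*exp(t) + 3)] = (-63*exp(4*t) - 204*exp(3*t) - 306*exp(2*t) + 68*exp(t) - 39)*exp(t)/(27*exp(6*t) - 216*exp(5*t) + 495*exp(4*t) - 80*exp(3*t) - 495*exp(2*t) - 216*exp(t) - 27)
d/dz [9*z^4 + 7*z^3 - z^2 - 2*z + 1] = 36*z^3 + 21*z^2 - 2*z - 2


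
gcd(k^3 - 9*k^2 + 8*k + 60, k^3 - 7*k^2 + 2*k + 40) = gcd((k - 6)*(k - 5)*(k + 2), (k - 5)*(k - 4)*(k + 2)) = k^2 - 3*k - 10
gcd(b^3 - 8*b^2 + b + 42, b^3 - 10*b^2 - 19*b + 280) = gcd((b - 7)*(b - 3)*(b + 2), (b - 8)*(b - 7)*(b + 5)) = b - 7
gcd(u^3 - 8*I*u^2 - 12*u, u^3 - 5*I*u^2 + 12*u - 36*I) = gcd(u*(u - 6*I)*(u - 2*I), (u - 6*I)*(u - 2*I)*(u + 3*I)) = u^2 - 8*I*u - 12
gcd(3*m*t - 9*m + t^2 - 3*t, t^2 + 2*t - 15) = t - 3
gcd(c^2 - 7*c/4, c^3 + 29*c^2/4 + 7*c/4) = c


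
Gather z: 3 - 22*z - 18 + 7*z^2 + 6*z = 7*z^2 - 16*z - 15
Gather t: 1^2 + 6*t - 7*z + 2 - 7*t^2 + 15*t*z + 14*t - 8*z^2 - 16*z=-7*t^2 + t*(15*z + 20) - 8*z^2 - 23*z + 3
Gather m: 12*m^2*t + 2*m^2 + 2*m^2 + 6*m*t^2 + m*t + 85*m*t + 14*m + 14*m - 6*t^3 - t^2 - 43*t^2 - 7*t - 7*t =m^2*(12*t + 4) + m*(6*t^2 + 86*t + 28) - 6*t^3 - 44*t^2 - 14*t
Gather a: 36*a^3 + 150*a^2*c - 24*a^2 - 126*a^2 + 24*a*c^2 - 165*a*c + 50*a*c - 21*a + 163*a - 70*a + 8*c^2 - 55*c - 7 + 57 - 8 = 36*a^3 + a^2*(150*c - 150) + a*(24*c^2 - 115*c + 72) + 8*c^2 - 55*c + 42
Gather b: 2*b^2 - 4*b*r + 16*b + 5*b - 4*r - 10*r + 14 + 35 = 2*b^2 + b*(21 - 4*r) - 14*r + 49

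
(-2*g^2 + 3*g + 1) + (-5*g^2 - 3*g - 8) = -7*g^2 - 7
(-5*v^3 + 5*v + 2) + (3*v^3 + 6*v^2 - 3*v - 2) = -2*v^3 + 6*v^2 + 2*v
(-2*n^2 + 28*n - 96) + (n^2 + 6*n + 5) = -n^2 + 34*n - 91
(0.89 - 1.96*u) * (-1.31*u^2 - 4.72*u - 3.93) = 2.5676*u^3 + 8.0853*u^2 + 3.502*u - 3.4977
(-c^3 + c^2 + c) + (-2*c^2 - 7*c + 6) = -c^3 - c^2 - 6*c + 6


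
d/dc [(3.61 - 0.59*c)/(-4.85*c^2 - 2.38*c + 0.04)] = (-2.8615*c^2 + 35.017*c + 8.5682)/(23.5225*c^4 + 23.086*c^3 + 5.2764*c^2 - 0.1904*c + 0.0016)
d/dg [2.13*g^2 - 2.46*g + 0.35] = 4.26*g - 2.46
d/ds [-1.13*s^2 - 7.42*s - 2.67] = -2.26*s - 7.42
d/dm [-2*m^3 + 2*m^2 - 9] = 2*m*(2 - 3*m)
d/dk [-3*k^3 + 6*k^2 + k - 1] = -9*k^2 + 12*k + 1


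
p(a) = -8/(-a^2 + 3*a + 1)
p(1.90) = -2.59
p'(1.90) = -0.67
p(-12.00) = 0.04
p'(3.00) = -24.00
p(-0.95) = 2.91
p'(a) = -8*(2*a - 3)/(-a^2 + 3*a + 1)^2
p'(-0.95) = 5.17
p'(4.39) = -1.78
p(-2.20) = 0.77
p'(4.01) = -4.32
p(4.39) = 1.57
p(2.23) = -2.94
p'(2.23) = -1.58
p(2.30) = -3.07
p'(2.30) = -1.88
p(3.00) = -8.00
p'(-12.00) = 0.01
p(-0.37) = 32.40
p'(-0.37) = 490.82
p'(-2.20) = 0.54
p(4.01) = 2.62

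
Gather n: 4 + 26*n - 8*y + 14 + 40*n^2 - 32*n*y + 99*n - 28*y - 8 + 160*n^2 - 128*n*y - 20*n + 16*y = 200*n^2 + n*(105 - 160*y) - 20*y + 10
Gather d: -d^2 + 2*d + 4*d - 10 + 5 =-d^2 + 6*d - 5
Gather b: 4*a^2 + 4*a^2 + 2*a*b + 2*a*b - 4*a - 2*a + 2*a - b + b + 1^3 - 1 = 8*a^2 + 4*a*b - 4*a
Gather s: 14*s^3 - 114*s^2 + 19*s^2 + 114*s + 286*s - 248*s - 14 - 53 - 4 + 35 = 14*s^3 - 95*s^2 + 152*s - 36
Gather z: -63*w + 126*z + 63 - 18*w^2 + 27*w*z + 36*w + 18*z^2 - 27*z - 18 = -18*w^2 - 27*w + 18*z^2 + z*(27*w + 99) + 45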